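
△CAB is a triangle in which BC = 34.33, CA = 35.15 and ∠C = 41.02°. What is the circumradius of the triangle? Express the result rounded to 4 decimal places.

R ≈ 18.5548

By the law of cosines, AB² = BC² + CA² − 2·BC·CA·cos C = 593.21, so AB ≈ 24.356.
Area = ½·BC·CA·sin C ≈ 395.99.
Circumradius = AB/(2 sin C) ≈ 18.555.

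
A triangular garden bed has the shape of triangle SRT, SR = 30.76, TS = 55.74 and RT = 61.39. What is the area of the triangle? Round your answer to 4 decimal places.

area ≈ 854.3279

Semiperimeter s = (61.39 + 55.74 + 30.76)/2 = 73.945.
Heron's formula: area = √(73.945·12.555·18.205·43.185) ≈ 854.33.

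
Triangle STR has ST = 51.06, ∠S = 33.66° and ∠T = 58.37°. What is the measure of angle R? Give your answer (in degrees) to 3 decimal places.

The third angle is ∠R = 180° − ∠S − ∠T = 87.97°.

∠R ≈ 87.970°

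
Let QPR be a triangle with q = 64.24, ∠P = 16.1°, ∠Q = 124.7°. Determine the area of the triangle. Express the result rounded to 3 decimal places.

area ≈ 439.889

The third angle is ∠R = 180° − ∠Q − ∠P = 39.20°.
Law of sines: p = q·sin P/sin Q ≈ 21.669.
Law of sines: r = q·sin R/sin Q ≈ 49.385.
Area = ½·q·p·sin R ≈ 439.89.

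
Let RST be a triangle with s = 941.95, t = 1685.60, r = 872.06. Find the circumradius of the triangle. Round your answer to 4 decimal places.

By the law of cosines, cos R = (s² + t² − r²) / (2·s·t) ≈ 0.93466, so ∠R ≈ 0.363 rad.
Circumradius = r/(2 sin R) ≈ 1226.4.

1226.4183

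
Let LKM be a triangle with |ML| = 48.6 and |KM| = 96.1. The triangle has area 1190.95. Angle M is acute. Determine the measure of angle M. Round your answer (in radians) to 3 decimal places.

0.535

From area = ½·|KM|·|ML|·sin M, we get sin M = 2·area/(|KM|·|ML|) ≈ 0.50999.
Taking the acute solution, ∠M ≈ 0.535 rad.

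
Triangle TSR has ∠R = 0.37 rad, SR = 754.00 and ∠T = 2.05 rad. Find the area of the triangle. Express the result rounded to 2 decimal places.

76521.74

The third angle is ∠S = π − ∠R − ∠T = 0.722 rad.
Law of sines: RT = SR·sin S/sin T ≈ 561.3.
Law of sines: TS = SR·sin R/sin T ≈ 307.27.
Area = ½·SR·RT·sin R ≈ 76522.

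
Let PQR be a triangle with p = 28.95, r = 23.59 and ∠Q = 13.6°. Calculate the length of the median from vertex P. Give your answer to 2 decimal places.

m_P ≈ 10.11

By the law of cosines, q² = r² + p² − 2·r·p·cos Q = 67.027, so q ≈ 8.187.
Median from P: ½√(2·q² + 2·r² − p²) ≈ 10.111.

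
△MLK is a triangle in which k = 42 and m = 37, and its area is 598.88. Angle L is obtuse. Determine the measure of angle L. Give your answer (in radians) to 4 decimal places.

From area = ½·k·m·sin L, we get sin L = 2·area/(k·m) ≈ 0.77076.
Taking the obtuse solution, ∠L ≈ 2.262 rad.

∠L ≈ 2.2616 rad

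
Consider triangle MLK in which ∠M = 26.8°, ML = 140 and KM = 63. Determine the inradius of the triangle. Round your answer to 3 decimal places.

13.645

By the law of cosines, LK² = KM² + ML² − 2·KM·ML·cos M = 7823.8, so LK ≈ 88.452.
Area = ½·KM·ML·sin M ≈ 1988.4.
Semiperimeter s = (88.452+63+140)/2 = 145.73.
Inradius = area/s = 1988.4/145.73 ≈ 13.645.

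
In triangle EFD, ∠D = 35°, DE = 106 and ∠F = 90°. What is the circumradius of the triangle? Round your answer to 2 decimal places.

53.00

The third angle is ∠E = 180° − ∠F − ∠D = 55.00°.
Law of sines: FD = DE·sin E/sin F ≈ 86.83.
Law of sines: EF = DE·sin D/sin F ≈ 60.799.
Circumradius = DE/(2 sin F) ≈ 53.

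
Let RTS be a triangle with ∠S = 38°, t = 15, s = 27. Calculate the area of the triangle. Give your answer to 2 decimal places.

area ≈ 171.73

Law of sines: sin T = t·sin S/s ≈ 0.34203.
Since s ≥ t, only the acute value applies: ∠T ≈ 20.00°.
Then ∠R = 180° − ∠S − ∠T ≈ 122.00°.
Law of sines gives r = s·sin R/sin S ≈ 37.192.
Area = ½·s·t·sin R ≈ 171.73.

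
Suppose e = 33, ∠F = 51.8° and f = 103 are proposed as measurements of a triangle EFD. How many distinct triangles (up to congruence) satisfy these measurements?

e·sin F = 33·sin(51.8°) ≈ 25.93.
Since f ≥ e, exactly one triangle exists.

1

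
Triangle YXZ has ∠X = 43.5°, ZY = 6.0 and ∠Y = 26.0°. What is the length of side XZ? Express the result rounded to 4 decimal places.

3.8210

The third angle is ∠Z = 180° − ∠Y − ∠X = 110.50°.
Law of sines: XZ = ZY·sin Y/sin X ≈ 3.821.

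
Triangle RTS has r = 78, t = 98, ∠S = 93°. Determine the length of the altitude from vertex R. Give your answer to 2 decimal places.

h_R ≈ 97.87

By the law of cosines, s² = r² + t² − 2·r·t·cos S = 16488, so s ≈ 128.41.
Area = ½·r·t·sin S ≈ 3816.8.
The altitude from R has length 2·area/r ≈ 97.866.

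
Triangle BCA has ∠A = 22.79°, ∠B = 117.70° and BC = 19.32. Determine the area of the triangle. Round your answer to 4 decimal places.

271.4028

The third angle is ∠C = 180° − ∠A − ∠B = 39.51°.
Law of sines: CA = BC·sin B/sin A ≈ 44.161.
Law of sines: AB = BC·sin C/sin A ≈ 31.732.
Area = ½·BC·CA·sin C ≈ 271.4.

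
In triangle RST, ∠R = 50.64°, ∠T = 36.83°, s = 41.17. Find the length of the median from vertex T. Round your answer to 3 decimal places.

The third angle is ∠S = 180° − ∠T − ∠R = 92.53°.
Law of sines: r = s·sin R/sin S ≈ 31.863.
Law of sines: t = s·sin T/sin S ≈ 24.703.
Median from T: ½√(2·r² + 2·s² − t²) ≈ 34.678.

m_T ≈ 34.678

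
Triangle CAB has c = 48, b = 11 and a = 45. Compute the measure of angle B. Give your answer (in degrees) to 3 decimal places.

∠B ≈ 13.075°

By the law of cosines, cos B = (c² + a² − b²) / (2·c·a) ≈ 0.97407, so ∠B ≈ 13.08°.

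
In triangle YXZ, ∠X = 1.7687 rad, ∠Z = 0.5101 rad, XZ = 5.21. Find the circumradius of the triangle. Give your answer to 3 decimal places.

The third angle is ∠Y = π − ∠X − ∠Z = 0.8628 rad.
Law of sines: ZY = XZ·sin X/sin Y ≈ 6.7244.
Law of sines: YX = XZ·sin Z/sin Y ≈ 3.3487.
Circumradius = XZ/(2 sin Y) ≈ 3.4292.

3.429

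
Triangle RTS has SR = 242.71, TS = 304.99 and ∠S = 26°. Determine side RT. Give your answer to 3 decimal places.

By the law of cosines, RT² = TS² + SR² − 2·TS·SR·cos S = 18862, so RT ≈ 137.34.

137.340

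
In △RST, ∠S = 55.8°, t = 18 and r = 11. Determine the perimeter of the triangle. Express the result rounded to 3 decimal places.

perimeter ≈ 43.914

By the law of cosines, s² = t² + r² − 2·t·r·cos S = 222.41, so s ≈ 14.914.
Semiperimeter p = (11+14.914+18)/2 = 21.957.
Perimeter = 11 + 14.914 + 18 = 43.914.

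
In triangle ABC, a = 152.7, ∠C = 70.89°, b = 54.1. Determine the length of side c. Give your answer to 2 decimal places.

By the law of cosines, c² = a² + b² − 2·a·b·cos C = 20835, so c ≈ 144.34.

144.34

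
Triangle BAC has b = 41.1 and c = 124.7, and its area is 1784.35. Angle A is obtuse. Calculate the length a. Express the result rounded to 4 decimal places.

From area = ½·c·b·sin A, we get sin A = 2·area/(c·b) ≈ 0.69631.
Taking the obtuse solution, ∠A ≈ 2.371 rad.
Law of cosines then gives a ≈ 156.83.

156.8324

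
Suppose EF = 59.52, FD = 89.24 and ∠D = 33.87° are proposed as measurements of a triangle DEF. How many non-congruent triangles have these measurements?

2

FD·sin D = 89.24·sin(33.87°) ≈ 49.73.
Since FD sin D < EF < FD (49.73 < 59.52 < 89.24), two triangles exist.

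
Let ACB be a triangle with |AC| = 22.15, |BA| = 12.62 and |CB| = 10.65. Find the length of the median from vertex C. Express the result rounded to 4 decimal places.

Median from C: ½√(2·|AC|² + 2·|CB|² − |BA|²) ≈ 16.193.

m_C ≈ 16.1928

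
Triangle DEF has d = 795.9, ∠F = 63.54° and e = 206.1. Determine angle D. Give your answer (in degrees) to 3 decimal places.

∠D ≈ 101.775°

By the law of cosines, f² = d² + e² − 2·d·e·cos F = 5.2975e+05, so f ≈ 727.84.
Law of cosines again: cos D = (e² + f² − d²)/(2·e·f) ≈ -0.20407, so ∠D ≈ 101.78°.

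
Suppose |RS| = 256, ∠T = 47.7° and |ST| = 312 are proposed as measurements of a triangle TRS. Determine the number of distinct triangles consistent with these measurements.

|ST|·sin T = 312·sin(47.7°) ≈ 230.8.
Since |ST| sin T < |RS| < |ST| (230.8 < 256 < 312), two triangles exist.

2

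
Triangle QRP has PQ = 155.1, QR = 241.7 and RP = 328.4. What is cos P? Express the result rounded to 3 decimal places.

By the law of cosines, cos P = (RP² + PQ² − QR²) / (2·RP·PQ) ≈ 0.72135, so ∠P ≈ 0.765 rad.

cos P ≈ 0.721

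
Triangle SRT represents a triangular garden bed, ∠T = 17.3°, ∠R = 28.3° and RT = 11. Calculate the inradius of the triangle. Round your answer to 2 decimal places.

1.04

The third angle is ∠S = 180° − ∠R − ∠T = 134.40°.
Law of sines: TS = RT·sin R/sin S ≈ 7.299.
Law of sines: SR = RT·sin T/sin S ≈ 4.5784.
Area = ½·RT·TS·sin T ≈ 11.938.
Semiperimeter s = (11+7.299+4.5784)/2 = 11.439.
Inradius = area/s = 11.938/11.439 ≈ 1.0437.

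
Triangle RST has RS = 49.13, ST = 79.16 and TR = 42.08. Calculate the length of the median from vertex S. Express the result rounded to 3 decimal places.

Median from S: ½√(2·RS² + 2·ST² − TR²) ≈ 62.429.

m_S ≈ 62.429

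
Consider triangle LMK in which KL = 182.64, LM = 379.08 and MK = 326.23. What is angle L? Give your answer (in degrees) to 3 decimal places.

∠L ≈ 59.330°

By the law of cosines, cos L = (KL² + LM² − MK²) / (2·KL·LM) ≈ 0.51009, so ∠L ≈ 59.33°.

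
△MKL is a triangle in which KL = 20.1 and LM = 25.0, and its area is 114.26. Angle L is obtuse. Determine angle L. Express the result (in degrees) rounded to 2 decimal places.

From area = ½·KL·LM·sin L, we get sin L = 2·area/(KL·LM) ≈ 0.45477.
Taking the obtuse solution, ∠L ≈ 152.95°.

∠L ≈ 152.95°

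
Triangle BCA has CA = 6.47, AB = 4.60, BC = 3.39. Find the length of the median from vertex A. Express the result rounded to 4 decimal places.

Median from A: ½√(2·CA² + 2·AB² − BC²) ≈ 5.3514.

m_A ≈ 5.3514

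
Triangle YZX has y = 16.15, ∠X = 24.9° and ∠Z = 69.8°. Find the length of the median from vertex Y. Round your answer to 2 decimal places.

m_Y ≈ 8.59

The third angle is ∠Y = 180° − ∠Z − ∠X = 85.30°.
Law of sines: z = y·sin Z/sin Y ≈ 15.208.
Law of sines: x = y·sin X/sin Y ≈ 6.8227.
Median from Y: ½√(2·z² + 2·x² − y²) ≈ 8.5853.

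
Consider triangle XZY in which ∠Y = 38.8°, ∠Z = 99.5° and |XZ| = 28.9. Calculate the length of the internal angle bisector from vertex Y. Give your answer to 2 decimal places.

t_Y ≈ 34.57

The third angle is ∠X = 180° − ∠Z − ∠Y = 41.70°.
Law of sines: |ZY| = |XZ|·sin X/sin Y ≈ 30.682.
Law of sines: |YX| = |XZ|·sin Z/sin Y ≈ 45.489.
The bisector from Y has length 2·|ZY|·|YX|·cos(∠Y/2)/(|ZY|+|YX|) ≈ 34.565.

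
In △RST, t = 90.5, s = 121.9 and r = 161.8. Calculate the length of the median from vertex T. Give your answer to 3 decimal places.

135.911

Median from T: ½√(2·r² + 2·s² − t²) ≈ 135.91.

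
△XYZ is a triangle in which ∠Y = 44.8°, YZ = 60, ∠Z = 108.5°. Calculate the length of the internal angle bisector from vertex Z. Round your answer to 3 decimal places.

42.811

The third angle is ∠X = 180° − ∠Y − ∠Z = 26.70°.
Law of sines: ZX = YZ·sin Y/sin X ≈ 94.094.
Law of sines: XY = YZ·sin Z/sin X ≈ 126.63.
The bisector from Z has length 2·YZ·ZX·cos(∠Z/2)/(YZ+ZX) ≈ 42.811.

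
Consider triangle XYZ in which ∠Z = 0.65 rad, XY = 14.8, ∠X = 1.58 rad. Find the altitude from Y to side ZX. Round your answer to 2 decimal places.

The third angle is ∠Y = π − ∠Z − ∠X = 0.912 rad.
Law of sines: YZ = XY·sin X/sin Z ≈ 24.454.
Law of sines: ZX = XY·sin Y/sin Z ≈ 19.331.
Area = ½·XY·YZ·sin Y ≈ 143.05.
The altitude from Y has length 2·area/ZX ≈ 14.799.

h_Y ≈ 14.80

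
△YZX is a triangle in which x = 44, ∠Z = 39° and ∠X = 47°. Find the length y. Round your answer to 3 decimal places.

60.016

The third angle is ∠Y = 180° − ∠Z − ∠X = 94.00°.
Law of sines: y = x·sin Y/sin X ≈ 60.016.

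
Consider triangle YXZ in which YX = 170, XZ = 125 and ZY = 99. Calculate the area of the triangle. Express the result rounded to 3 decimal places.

Semiperimeter s = (125 + 99 + 170)/2 = 197.
Heron's formula: area = √(197·72·98·27) ≈ 6126.2.

area ≈ 6126.244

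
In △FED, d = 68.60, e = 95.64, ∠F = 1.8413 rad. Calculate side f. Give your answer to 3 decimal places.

By the law of cosines, f² = e² + d² − 2·e·d·cos F = 17359, so f ≈ 131.75.

131.755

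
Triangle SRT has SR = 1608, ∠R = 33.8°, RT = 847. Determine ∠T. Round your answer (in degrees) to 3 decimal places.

∠T ≈ 118.675°

By the law of cosines, TS² = SR² + RT² − 2·SR·RT·cos R = 1.0395e+06, so TS ≈ 1019.6.
Law of cosines again: cos T = (RT² + TS² − SR²)/(2·RT·TS) ≈ -0.47984, so ∠T ≈ 118.67°.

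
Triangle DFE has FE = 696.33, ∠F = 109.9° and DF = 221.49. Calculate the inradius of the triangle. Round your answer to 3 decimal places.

84.454

By the law of cosines, ED² = DF² + FE² − 2·DF·FE·cos F = 6.3893e+05, so ED ≈ 799.33.
Area = ½·DF·FE·sin F ≈ 72510.
Semiperimeter s = (696.33+799.33+221.49)/2 = 858.57.
Inradius = area/s = 72510/858.57 ≈ 84.454.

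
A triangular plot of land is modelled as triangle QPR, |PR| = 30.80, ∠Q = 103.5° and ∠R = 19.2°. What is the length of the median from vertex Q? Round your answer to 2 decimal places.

m_Q ≈ 13.13

The third angle is ∠P = 180° − ∠R − ∠Q = 57.30°.
Law of sines: |RQ| = |PR|·sin P/sin Q ≈ 26.655.
Law of sines: |QP| = |PR|·sin R/sin Q ≈ 10.417.
Median from Q: ½√(2·|RQ|² + 2·|QP|² − |PR|²) ≈ 13.128.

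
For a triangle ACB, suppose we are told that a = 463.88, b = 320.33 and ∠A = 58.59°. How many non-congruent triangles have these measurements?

b·sin A = 320.33·sin(58.59°) ≈ 273.4.
Since a ≥ b, exactly one triangle exists.

1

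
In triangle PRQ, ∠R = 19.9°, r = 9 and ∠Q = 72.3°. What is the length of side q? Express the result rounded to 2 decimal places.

25.19

The third angle is ∠P = 180° − ∠R − ∠Q = 87.80°.
Law of sines: q = r·sin Q/sin R ≈ 25.189.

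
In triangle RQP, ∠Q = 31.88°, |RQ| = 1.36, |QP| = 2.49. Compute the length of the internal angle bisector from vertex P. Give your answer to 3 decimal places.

By the law of cosines, |PR|² = |RQ|² + |QP|² − 2·|RQ|·|QP|·cos Q = 2.2985, so |PR| ≈ 1.5161.
Law of cosines again: cos P = (|QP|² + |PR|² − |RQ|²)/(2·|QP|·|PR|) ≈ 0.88065, so ∠P ≈ 28.28°.
The bisector from P has length 2·|QP|·|PR|·cos(∠P/2)/(|QP|+|PR|) ≈ 1.8276.

1.828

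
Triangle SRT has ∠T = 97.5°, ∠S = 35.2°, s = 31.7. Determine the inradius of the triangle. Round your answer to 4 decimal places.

The third angle is ∠R = 180° − ∠T − ∠S = 47.30°.
Law of sines: r = s·sin R/sin S ≈ 40.415.
Law of sines: t = s·sin T/sin S ≈ 54.523.
Area = ½·s·r·sin T ≈ 635.11.
Semiperimeter p = (31.7+40.415+54.523)/2 = 63.319.
Inradius = area/p = 635.11/63.319 ≈ 10.03.

10.0302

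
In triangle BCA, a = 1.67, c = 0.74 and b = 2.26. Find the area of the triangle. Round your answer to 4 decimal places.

area ≈ 0.4310

Semiperimeter s = (2.26 + 0.74 + 1.67)/2 = 2.335.
Heron's formula: area = √(2.335·0.075·1.595·0.665) ≈ 0.43099.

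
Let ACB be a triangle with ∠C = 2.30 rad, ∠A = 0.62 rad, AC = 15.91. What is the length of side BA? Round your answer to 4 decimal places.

The third angle is ∠B = π − ∠A − ∠C = 0.222 rad.
Law of sines: BA = AC·sin C/sin B ≈ 53.981.

53.9811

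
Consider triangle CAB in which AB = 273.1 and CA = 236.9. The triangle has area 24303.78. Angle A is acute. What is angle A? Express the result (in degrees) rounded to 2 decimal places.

From area = ½·CA·AB·sin A, we get sin A = 2·area/(CA·AB) ≈ 0.75131.
Taking the acute solution, ∠A ≈ 48.70°.

∠A ≈ 48.70°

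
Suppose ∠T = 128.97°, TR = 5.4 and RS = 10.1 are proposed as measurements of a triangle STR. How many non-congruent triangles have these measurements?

TR·sin T = 5.4·sin(128.97°) ≈ 4.198.
Since ∠T is not acute, a triangle exists only if RS > TR; here RS > TR, so there is exactly one triangle.

1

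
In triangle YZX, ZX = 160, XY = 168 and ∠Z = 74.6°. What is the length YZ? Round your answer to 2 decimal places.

109.04

Law of sines: sin Y = ZX·sin Z/XY ≈ 0.91819.
Since XY ≥ ZX, only the acute value applies: ∠Y ≈ 66.66°.
Then ∠X = 180° − ∠Z − ∠Y ≈ 38.74°.
Law of sines gives YZ = XY·sin X/sin Z ≈ 109.04.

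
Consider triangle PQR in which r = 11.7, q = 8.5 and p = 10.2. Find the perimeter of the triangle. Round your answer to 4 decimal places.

Perimeter = 10.2 + 8.5 + 11.7 = 30.4.

30.4000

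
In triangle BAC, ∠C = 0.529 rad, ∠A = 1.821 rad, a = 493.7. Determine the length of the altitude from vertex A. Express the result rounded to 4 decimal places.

h_A ≈ 182.9648

The third angle is ∠B = π − ∠A − ∠C = 0.792 rad.
Law of sines: b = a·sin B/sin A ≈ 362.54.
Law of sines: c = a·sin C/sin A ≈ 257.16.
Area = ½·a·b·sin C ≈ 45165.
The altitude from A has length 2·area/a ≈ 182.96.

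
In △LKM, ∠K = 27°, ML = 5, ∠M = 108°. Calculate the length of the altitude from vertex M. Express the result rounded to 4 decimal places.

3.5355

The third angle is ∠L = 180° − ∠K − ∠M = 45.00°.
Law of sines: KM = ML·sin L/sin K ≈ 7.7877.
Law of sines: LK = ML·sin M/sin K ≈ 10.474.
Area = ½·ML·KM·sin M ≈ 18.516.
The altitude from M has length 2·area/LK ≈ 3.5355.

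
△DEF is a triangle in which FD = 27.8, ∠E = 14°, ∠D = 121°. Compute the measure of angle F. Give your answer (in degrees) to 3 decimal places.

The third angle is ∠F = 180° − ∠D − ∠E = 45.00°.

45.000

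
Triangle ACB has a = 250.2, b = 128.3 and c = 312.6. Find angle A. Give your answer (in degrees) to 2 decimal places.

∠A ≈ 49.98°

By the law of cosines, cos A = (c² + b² − a²) / (2·c·b) ≈ 0.64303, so ∠A ≈ 49.98°.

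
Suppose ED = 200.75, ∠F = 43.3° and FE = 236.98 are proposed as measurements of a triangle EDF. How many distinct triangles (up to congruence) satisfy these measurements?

2

FE·sin F = 236.98·sin(43.3°) ≈ 162.5.
Since FE sin F < ED < FE (162.5 < 200.75 < 236.98), two triangles exist.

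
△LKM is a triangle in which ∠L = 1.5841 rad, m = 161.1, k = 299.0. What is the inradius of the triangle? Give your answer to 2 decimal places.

By the law of cosines, l² = k² + m² − 2·k·m·cos L = 1.1664e+05, so l ≈ 341.52.
Area = ½·k·m·sin L ≈ 24082.
Semiperimeter s = (341.52+299+161.1)/2 = 400.81.
Inradius = area/s = 24082/400.81 ≈ 60.084.

r ≈ 60.08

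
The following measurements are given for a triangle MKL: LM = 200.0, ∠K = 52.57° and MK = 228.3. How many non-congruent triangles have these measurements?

2

MK·sin K = 228.3·sin(52.57°) ≈ 181.3.
Since MK sin K < LM < MK (181.3 < 200.0 < 228.3), two triangles exist.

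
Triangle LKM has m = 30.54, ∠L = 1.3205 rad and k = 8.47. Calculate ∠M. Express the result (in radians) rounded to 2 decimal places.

1.54

By the law of cosines, l² = k² + m² − 2·k·m·cos L = 876.29, so l ≈ 29.602.
Law of cosines again: cos M = (l² + k² − m²)/(2·l·k) ≈ 0.03059, so ∠M ≈ 1.5402 rad.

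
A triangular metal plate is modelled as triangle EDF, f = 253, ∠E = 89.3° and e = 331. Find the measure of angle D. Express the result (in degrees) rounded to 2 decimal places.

∠D ≈ 40.86°

Law of sines: sin F = f·sin E/e ≈ 0.76429.
Since e ≥ f, only the acute value applies: ∠F ≈ 49.84°.
Then ∠D = 180° − ∠E − ∠F ≈ 40.86°.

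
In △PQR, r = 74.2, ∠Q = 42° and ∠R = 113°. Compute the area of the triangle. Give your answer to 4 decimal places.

area ≈ 845.6894

The third angle is ∠P = 180° − ∠Q − ∠R = 25.00°.
Law of sines: p = r·sin P/sin R ≈ 34.066.
Law of sines: q = r·sin Q/sin R ≈ 53.937.
Area = ½·r·p·sin Q ≈ 845.69.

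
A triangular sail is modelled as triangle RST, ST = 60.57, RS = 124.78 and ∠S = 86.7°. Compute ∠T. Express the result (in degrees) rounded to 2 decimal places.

By the law of cosines, TR² = RS² + ST² − 2·RS·ST·cos S = 18369, so TR ≈ 135.53.
Law of cosines again: cos T = (ST² + TR² − RS²)/(2·ST·TR) ≈ 0.39391, so ∠T ≈ 66.80°.

∠T ≈ 66.80°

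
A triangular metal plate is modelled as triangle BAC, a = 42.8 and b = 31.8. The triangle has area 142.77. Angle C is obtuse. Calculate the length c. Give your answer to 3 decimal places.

74.193

From area = ½·b·a·sin C, we get sin C = 2·area/(b·a) ≈ 0.20980.
Taking the obtuse solution, ∠C ≈ 167.89°.
Law of cosines then gives c ≈ 74.193.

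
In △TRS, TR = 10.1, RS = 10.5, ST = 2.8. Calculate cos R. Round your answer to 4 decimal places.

By the law of cosines, cos R = (TR² + RS² − ST²) / (2·TR·RS) ≈ 0.96379, so ∠R ≈ 15.47°.

cos R ≈ 0.9638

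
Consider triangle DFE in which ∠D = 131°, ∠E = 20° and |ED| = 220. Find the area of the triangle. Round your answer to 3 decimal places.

The third angle is ∠F = 180° − ∠E − ∠D = 29.00°.
Law of sines: |FE| = |ED|·sin D/sin F ≈ 342.48.
Law of sines: |DF| = |ED|·sin E/sin F ≈ 155.2.
Area = ½·|ED|·|FE|·sin E ≈ 12885.

12884.741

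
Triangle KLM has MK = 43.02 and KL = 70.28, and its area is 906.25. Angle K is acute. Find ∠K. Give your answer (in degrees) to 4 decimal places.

36.8328

From area = ½·MK·KL·sin K, we get sin K = 2·area/(MK·KL) ≈ 0.59948.
Taking the acute solution, ∠K ≈ 36.83°.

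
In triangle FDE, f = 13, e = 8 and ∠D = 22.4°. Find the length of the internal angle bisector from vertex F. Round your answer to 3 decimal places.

t_F ≈ 3.053

By the law of cosines, d² = e² + f² − 2·e·f·cos D = 40.694, so d ≈ 6.3792.
Law of cosines again: cos F = (d² + e² − f²)/(2·d·e) ≈ -0.63003, so ∠F ≈ 129.05°.
The bisector from F has length 2·d·e·cos(∠F/2)/(d+e) ≈ 3.053.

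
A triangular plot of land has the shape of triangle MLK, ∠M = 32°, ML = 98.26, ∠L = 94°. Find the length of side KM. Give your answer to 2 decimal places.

121.16

The third angle is ∠K = 180° − ∠M − ∠L = 54.00°.
Law of sines: KM = ML·sin L/sin K ≈ 121.16.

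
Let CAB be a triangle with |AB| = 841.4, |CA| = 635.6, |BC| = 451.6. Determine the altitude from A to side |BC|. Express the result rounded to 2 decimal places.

Semiperimeter s = (841.4 + 451.6 + 635.6)/2 = 964.3.
Heron's formula: area = √(964.3·122.9·512.7·328.7) ≈ 1.4132e+05.
The altitude from A has length 2·area/|BC| ≈ 625.88.

625.88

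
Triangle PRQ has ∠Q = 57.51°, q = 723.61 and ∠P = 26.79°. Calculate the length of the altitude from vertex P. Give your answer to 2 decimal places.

720.03

The third angle is ∠R = 180° − ∠Q − ∠P = 95.70°.
Law of sines: p = q·sin P/sin Q ≈ 386.67.
Law of sines: r = q·sin R/sin Q ≈ 853.64.
Area = ½·q·p·sin R ≈ 1.3921e+05.
The altitude from P has length 2·area/p ≈ 720.03.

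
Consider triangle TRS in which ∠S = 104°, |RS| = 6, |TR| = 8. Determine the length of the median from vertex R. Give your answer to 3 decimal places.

Law of sines: sin T = |RS|·sin S/|TR| ≈ 0.72772.
Since |TR| ≥ |RS|, only the acute value applies: ∠T ≈ 46.70°.
Then ∠R = 180° − ∠S − ∠T ≈ 29.30°.
Law of sines gives |ST| = |TR|·sin R/sin S ≈ 4.0354.
Median from R: ½√(2·|TR|² + 2·|RS|² − |ST|²) ≈ 6.7771.

6.777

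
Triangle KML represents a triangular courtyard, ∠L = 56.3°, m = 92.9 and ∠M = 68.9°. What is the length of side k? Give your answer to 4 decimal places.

81.3682

The third angle is ∠K = 180° − ∠M − ∠L = 54.80°.
Law of sines: k = m·sin K/sin M ≈ 81.368.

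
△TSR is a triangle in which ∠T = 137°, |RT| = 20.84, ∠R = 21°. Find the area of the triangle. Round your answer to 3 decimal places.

area ≈ 141.678

The third angle is ∠S = 180° − ∠R − ∠T = 22.00°.
Law of sines: |SR| = |RT|·sin T/sin S ≈ 37.941.
Law of sines: |TS| = |RT|·sin R/sin S ≈ 19.937.
Area = ½·|RT|·|SR|·sin R ≈ 141.68.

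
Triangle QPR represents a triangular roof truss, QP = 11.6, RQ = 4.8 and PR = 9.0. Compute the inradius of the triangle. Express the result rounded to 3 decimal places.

r ≈ 1.591

Semiperimeter s = (9 + 4.8 + 11.6)/2 = 12.7.
Heron's formula: area = √(12.7·3.7·7.9·1.1) ≈ 20.208.
Inradius = area/s = 20.208/12.7 ≈ 1.5911.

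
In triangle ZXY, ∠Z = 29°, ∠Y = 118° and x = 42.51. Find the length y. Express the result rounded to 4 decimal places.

The third angle is ∠X = 180° − ∠Y − ∠Z = 33.00°.
Law of sines: y = x·sin Y/sin X ≈ 68.916.

68.9156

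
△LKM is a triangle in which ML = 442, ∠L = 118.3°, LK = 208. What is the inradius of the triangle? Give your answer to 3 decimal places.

By the law of cosines, KM² = ML² + LK² − 2·ML·LK·cos L = 3.258e+05, so KM ≈ 570.79.
Area = ½·ML·LK·sin L ≈ 40474.
Semiperimeter s = (570.79+442+208)/2 = 610.39.
Inradius = area/s = 40474/610.39 ≈ 66.308.

66.308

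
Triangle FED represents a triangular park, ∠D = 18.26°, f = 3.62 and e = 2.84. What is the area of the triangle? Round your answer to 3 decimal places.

1.611

Area = ½·f·e·sin D ≈ 1.6106.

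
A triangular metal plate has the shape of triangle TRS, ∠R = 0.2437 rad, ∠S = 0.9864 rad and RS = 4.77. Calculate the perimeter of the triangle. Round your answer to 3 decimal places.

The third angle is ∠T = π − ∠R − ∠S = 1.9115 rad.
Law of sines: ST = RS·sin R/sin T ≈ 1.2212.
Law of sines: TR = RS·sin S/sin T ≈ 4.221.
Semiperimeter s = (4.77+1.2212+4.221)/2 = 5.1061.
Perimeter = 4.77 + 1.2212 + 4.221 = 10.212.

perimeter ≈ 10.212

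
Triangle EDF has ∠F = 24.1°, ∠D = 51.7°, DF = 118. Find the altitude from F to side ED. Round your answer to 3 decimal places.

The third angle is ∠E = 180° − ∠D − ∠F = 104.20°.
Law of sines: FE = DF·sin D/sin E ≈ 95.522.
Law of sines: ED = DF·sin F/sin E ≈ 49.702.
Area = ½·DF·FE·sin F ≈ 2301.3.
The altitude from F has length 2·area/ED ≈ 92.604.

h_F ≈ 92.604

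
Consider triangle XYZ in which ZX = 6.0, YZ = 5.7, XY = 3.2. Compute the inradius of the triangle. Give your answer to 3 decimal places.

1.203

Semiperimeter s = (5.7 + 6 + 3.2)/2 = 7.45.
Heron's formula: area = √(7.45·1.75·1.45·4.25) ≈ 8.9635.
Inradius = area/s = 8.9635/7.45 ≈ 1.2031.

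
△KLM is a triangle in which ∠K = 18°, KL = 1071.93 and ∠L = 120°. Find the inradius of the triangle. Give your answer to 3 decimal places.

155.553

The third angle is ∠M = 180° − ∠K − ∠L = 42.00°.
Law of sines: LM = KL·sin K/sin M ≈ 495.04.
Law of sines: MK = KL·sin L/sin M ≈ 1387.4.
Area = ½·KL·LM·sin L ≈ 2.2978e+05.
Semiperimeter s = (495.04+1387.4+1071.9)/2 = 1477.2.
Inradius = area/s = 2.2978e+05/1477.2 ≈ 155.55.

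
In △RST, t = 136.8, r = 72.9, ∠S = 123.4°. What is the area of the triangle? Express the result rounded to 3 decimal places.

area ≈ 4162.852

Area = ½·t·r·sin S ≈ 4162.9.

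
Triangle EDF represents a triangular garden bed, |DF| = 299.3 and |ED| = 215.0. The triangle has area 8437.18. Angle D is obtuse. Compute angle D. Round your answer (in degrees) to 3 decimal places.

From area = ½·|ED|·|DF|·sin D, we get sin D = 2·area/(|ED|·|DF|) ≈ 0.26223.
Taking the obtuse solution, ∠D ≈ 164.80°.

164.798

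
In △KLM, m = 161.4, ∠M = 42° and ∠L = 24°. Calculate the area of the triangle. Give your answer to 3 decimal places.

The third angle is ∠K = 180° − ∠L − ∠M = 114.00°.
Law of sines: k = m·sin K/sin M ≈ 220.35.
Law of sines: l = m·sin L/sin M ≈ 98.108.
Area = ½·m·k·sin L ≈ 7232.9.

area ≈ 7232.853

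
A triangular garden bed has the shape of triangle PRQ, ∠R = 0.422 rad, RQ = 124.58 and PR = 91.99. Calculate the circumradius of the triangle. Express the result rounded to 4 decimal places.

By the law of cosines, QP² = PR² + RQ² − 2·PR·RQ·cos R = 3072.9, so QP ≈ 55.433.
Area = ½·PR·RQ·sin R ≈ 2347.
Circumradius = QP/(2 sin R) ≈ 67.67.

67.6701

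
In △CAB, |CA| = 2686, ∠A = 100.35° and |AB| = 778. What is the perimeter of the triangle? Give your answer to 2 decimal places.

By the law of cosines, |BC|² = |CA|² + |AB|² − 2·|CA|·|AB|·cos A = 8.5708e+06, so |BC| ≈ 2927.6.
Semiperimeter s = (778+2927.6+2686)/2 = 3195.8.
Perimeter = 778 + 2927.6 + 2686 = 6391.6.

6391.59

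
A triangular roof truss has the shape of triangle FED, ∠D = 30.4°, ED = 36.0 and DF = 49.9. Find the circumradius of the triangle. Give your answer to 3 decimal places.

R ≈ 25.901

By the law of cosines, FE² = ED² + DF² − 2·ED·DF·cos D = 687.17, so FE ≈ 26.214.
Area = ½·ED·DF·sin D ≈ 454.52.
Circumradius = FE/(2 sin D) ≈ 25.901.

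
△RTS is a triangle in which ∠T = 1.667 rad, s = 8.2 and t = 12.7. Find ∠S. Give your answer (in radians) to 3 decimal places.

Law of sines: sin S = s·sin T/t ≈ 0.64268.
Since t ≥ s, only the acute value applies: ∠S ≈ 0.698 rad.
Then ∠R = π − ∠T − ∠S ≈ 0.777 rad.

0.698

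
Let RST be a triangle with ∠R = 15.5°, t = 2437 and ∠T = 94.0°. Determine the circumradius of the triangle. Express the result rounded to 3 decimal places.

1221.475

The third angle is ∠S = 180° − ∠T − ∠R = 70.50°.
Law of sines: r = t·sin R/sin T ≈ 652.85.
Law of sines: s = t·sin S/sin T ≈ 2302.8.
Circumradius = t/(2 sin T) ≈ 1221.5.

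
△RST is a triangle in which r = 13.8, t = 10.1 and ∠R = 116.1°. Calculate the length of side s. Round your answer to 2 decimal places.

Law of sines: sin T = t·sin R/r ≈ 0.65725.
Since r ≥ t, only the acute value applies: ∠T ≈ 41.09°.
Then ∠S = 180° − ∠R − ∠T ≈ 22.81°.
Law of sines gives s = r·sin S/sin R ≈ 5.9573.

5.96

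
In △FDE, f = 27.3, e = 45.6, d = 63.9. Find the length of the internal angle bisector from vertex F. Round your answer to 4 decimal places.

t_F ≈ 52.2754

By the law of cosines, cos F = (d² + e² − f²) / (2·d·e) ≈ 0.92958, so ∠F ≈ 21.63°.
The bisector from F has length 2·d·e·cos(∠F/2)/(d+e) ≈ 52.275.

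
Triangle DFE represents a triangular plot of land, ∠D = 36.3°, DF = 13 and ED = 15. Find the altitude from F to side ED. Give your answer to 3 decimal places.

By the law of cosines, FE² = ED² + DF² − 2·ED·DF·cos D = 79.688, so FE ≈ 8.9268.
Area = ½·ED·DF·sin D ≈ 57.721.
The altitude from F has length 2·area/ED ≈ 7.6962.

h_F ≈ 7.696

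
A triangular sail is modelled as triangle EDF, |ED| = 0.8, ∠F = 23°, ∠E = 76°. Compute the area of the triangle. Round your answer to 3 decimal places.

area ≈ 0.785

The third angle is ∠D = 180° − ∠F − ∠E = 81.00°.
Law of sines: |DF| = |ED|·sin E/sin F ≈ 1.9866.
Law of sines: |FE| = |ED|·sin D/sin F ≈ 2.0222.
Area = ½·|ED|·|DF|·sin D ≈ 0.78487.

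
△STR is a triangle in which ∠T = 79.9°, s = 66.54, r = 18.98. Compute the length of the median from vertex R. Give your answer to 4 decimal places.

By the law of cosines, t² = r² + s² − 2·r·s·cos T = 4344.9, so t ≈ 65.916.
Median from R: ½√(2·s² + 2·t² − r²) ≈ 65.545.

m_R ≈ 65.5451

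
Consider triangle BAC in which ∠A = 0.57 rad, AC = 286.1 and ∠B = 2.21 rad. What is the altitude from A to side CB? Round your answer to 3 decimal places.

The third angle is ∠C = π − ∠B − ∠A = 0.362 rad.
Law of sines: CB = AC·sin A/sin B ≈ 192.37.
Law of sines: BA = AC·sin C/sin B ≈ 126.11.
Area = ½·AC·CB·sin C ≈ 9735.
The altitude from A has length 2·area/CB ≈ 101.21.

101.212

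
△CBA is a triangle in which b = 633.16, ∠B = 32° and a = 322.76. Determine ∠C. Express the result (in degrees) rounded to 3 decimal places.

Law of sines: sin A = a·sin B/b ≈ 0.27013.
Since b ≥ a, only the acute value applies: ∠A ≈ 15.67°.
Then ∠C = 180° − ∠B − ∠A ≈ 132.33°.

∠C ≈ 132.328°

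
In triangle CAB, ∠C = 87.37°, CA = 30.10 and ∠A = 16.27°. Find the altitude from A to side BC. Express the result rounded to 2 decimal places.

30.07

The third angle is ∠B = 180° − ∠C − ∠A = 76.36°.
Law of sines: AB = CA·sin C/sin B ≈ 30.941.
Law of sines: BC = CA·sin A/sin B ≈ 8.6777.
Area = ½·CA·AB·sin A ≈ 130.46.
The altitude from A has length 2·area/BC ≈ 30.068.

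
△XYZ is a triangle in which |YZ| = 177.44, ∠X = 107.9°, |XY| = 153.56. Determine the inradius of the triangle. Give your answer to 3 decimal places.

Law of sines: sin Z = |XY|·sin X/|YZ| ≈ 0.82353.
Since |YZ| ≥ |XY|, only the acute value applies: ∠Z ≈ 55.44°.
Then ∠Y = 180° − ∠X − ∠Z ≈ 16.66°.
Law of sines gives |ZX| = |YZ|·sin Y/sin X ≈ 53.46.
Area = ½·|YZ|·|XY|·sin Y ≈ 3905.9.
Semiperimeter s = (177.44+53.46+153.56)/2 = 192.23.
Inradius = area/s = 3905.9/192.23 ≈ 20.319.

r ≈ 20.319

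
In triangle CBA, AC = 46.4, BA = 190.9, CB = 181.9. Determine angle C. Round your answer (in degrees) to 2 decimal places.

∠C ≈ 94.08°

By the law of cosines, cos C = (AC² + CB² − BA²) / (2·AC·CB) ≈ -0.07122, so ∠C ≈ 94.08°.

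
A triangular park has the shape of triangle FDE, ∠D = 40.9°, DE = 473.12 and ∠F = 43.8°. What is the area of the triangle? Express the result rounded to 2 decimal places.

105420.57

The third angle is ∠E = 180° − ∠F − ∠D = 95.30°.
Law of sines: EF = DE·sin D/sin F ≈ 447.55.
Law of sines: FD = DE·sin E/sin F ≈ 680.64.
Area = ½·DE·EF·sin E ≈ 1.0542e+05.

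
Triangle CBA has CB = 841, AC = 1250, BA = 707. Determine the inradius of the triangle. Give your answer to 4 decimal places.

r ≈ 202.7937

Semiperimeter s = (707 + 1250 + 841)/2 = 1399.
Heron's formula: area = √(1399·692·149·558) ≈ 2.8371e+05.
Inradius = area/s = 2.8371e+05/1399 ≈ 202.79.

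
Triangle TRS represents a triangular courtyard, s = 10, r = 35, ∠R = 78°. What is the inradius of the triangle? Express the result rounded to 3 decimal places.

4.326

Law of sines: sin S = s·sin R/r ≈ 0.27947.
Since r ≥ s, only the acute value applies: ∠S ≈ 16.23°.
Then ∠T = 180° − ∠R − ∠S ≈ 85.77°.
Law of sines gives t = r·sin T/sin R ≈ 35.685.
Area = ½·r·s·sin T ≈ 174.52.
Semiperimeter p = (35.685+35+10)/2 = 40.342.
Inradius = area/p = 174.52/40.342 ≈ 4.3261.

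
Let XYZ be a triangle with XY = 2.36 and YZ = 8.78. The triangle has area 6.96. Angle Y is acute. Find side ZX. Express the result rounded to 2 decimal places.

7.21

From area = ½·XY·YZ·sin Y, we get sin Y = 2·area/(XY·YZ) ≈ 0.67179.
Taking the acute solution, ∠Y ≈ 42.21°.
Law of cosines then gives ZX ≈ 7.2084.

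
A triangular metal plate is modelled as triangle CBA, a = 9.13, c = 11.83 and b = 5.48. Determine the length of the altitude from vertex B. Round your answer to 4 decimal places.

Semiperimeter s = (11.83 + 5.48 + 9.13)/2 = 13.22.
Heron's formula: area = √(13.22·1.39·7.74·4.09) ≈ 24.119.
The altitude from B has length 2·area/b ≈ 8.8025.

h_B ≈ 8.8025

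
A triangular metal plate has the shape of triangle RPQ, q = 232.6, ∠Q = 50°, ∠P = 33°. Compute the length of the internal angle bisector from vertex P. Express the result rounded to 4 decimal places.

The third angle is ∠R = 180° − ∠P − ∠Q = 97.00°.
Law of sines: r = q·sin R/sin Q ≈ 301.37.
Law of sines: p = q·sin P/sin Q ≈ 165.37.
The bisector from P has length 2·q·r·cos(∠P/2)/(q+r) ≈ 251.75.

251.7460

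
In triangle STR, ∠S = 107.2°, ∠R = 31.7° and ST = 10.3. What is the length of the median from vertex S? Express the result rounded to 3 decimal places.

m_S ≈ 6.958

The third angle is ∠T = 180° − ∠R − ∠S = 41.10°.
Law of sines: TR = ST·sin S/sin R ≈ 18.725.
Law of sines: RS = ST·sin T/sin R ≈ 12.886.
Median from S: ½√(2·RS² + 2·ST² − TR²) ≈ 6.9576.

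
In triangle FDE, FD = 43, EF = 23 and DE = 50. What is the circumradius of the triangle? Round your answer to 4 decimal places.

By the law of cosines, cos F = (EF² + FD² − DE²) / (2·EF·FD) ≈ -0.06168, so ∠F ≈ 93.54°.
Circumradius = DE/(2 sin F) ≈ 25.048.

R ≈ 25.0477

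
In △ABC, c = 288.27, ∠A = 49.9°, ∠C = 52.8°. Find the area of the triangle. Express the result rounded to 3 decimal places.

The third angle is ∠B = 180° − ∠C − ∠A = 77.30°.
Law of sines: a = c·sin A/sin C ≈ 276.83.
Law of sines: b = c·sin B/sin C ≈ 353.05.
Area = ½·c·a·sin B ≈ 38925.

38924.789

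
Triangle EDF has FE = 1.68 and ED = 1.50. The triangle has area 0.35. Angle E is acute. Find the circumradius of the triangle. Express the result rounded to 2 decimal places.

R ≈ 0.86

From area = ½·FE·ED·sin E, we get sin E = 2·area/(FE·ED) ≈ 0.27778.
Taking the acute solution, ∠E ≈ 0.281 rad.
Law of cosines then gives DF ≈ 0.48036.
Circumradius = DF/(2 sin E) ≈ 0.86465.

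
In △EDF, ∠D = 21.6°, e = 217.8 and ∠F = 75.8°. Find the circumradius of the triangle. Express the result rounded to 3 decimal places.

The third angle is ∠E = 180° − ∠D − ∠F = 82.60°.
Law of sines: d = e·sin D/sin E ≈ 80.851.
Law of sines: f = e·sin F/sin E ≈ 212.92.
Circumradius = e/(2 sin E) ≈ 109.81.

109.815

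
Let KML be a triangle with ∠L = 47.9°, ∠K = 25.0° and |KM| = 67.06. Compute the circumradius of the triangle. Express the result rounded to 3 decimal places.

R ≈ 45.190

The third angle is ∠M = 180° − ∠L − ∠K = 107.10°.
Law of sines: |ML| = |KM|·sin K/sin L ≈ 38.196.
Law of sines: |LK| = |KM|·sin M/sin L ≈ 86.385.
Circumradius = |KM|/(2 sin L) ≈ 45.19.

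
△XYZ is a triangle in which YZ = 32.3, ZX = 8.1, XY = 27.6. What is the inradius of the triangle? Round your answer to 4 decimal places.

Semiperimeter s = (32.3 + 8.1 + 27.6)/2 = 34.
Heron's formula: area = √(34·1.7·25.9·6.4) ≈ 97.882.
Inradius = area/s = 97.882/34 ≈ 2.8789.

r ≈ 2.8789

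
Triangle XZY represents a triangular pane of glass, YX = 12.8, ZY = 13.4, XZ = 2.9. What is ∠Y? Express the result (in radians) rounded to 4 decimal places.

By the law of cosines, cos Y = (ZY² + YX² − XZ²) / (2·ZY·YX) ≈ 0.97653, so ∠Y ≈ 0.2171 rad.

0.2171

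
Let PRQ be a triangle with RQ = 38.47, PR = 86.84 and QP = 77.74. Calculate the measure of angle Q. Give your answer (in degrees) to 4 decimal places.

By the law of cosines, cos Q = (RQ² + QP² − PR²) / (2·RQ·QP) ≈ -0.00297, so ∠Q ≈ 90.17°.

90.1699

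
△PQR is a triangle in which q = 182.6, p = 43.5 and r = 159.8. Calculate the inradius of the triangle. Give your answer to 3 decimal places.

16.302

Semiperimeter s = (43.5 + 182.6 + 159.8)/2 = 192.95.
Heron's formula: area = √(192.95·149.45·10.35·33.15) ≈ 3145.4.
Inradius = area/s = 3145.4/192.95 ≈ 16.302.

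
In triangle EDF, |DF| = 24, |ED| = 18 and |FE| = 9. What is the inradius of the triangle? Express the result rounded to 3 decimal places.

Semiperimeter s = (24 + 9 + 18)/2 = 25.5.
Heron's formula: area = √(25.5·1.5·16.5·7.5) ≈ 68.8.
Inradius = area/s = 68.8/25.5 ≈ 2.698.

r ≈ 2.698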